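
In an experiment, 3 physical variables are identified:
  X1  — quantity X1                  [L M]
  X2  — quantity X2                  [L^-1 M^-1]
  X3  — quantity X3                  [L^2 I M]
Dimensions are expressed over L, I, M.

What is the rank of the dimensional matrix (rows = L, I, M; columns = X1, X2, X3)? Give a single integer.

2

Exponent matrix [L,I,M] × [X1,X2,X3]:
  L: [ 1 -1  2]
  I: [ 0  0  1]
  M: [ 1 -1  1]
Echelon form has 2 nonzero rows (pivots: X1,X3)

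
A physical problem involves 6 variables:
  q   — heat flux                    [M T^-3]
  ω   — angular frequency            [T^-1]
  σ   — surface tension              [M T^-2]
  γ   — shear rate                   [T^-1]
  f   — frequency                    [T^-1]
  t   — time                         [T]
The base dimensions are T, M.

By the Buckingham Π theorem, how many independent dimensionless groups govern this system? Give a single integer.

Write exponents as rows T,M / cols q,ω,σ,γ,f,t:
  T: [-3 -1 -2 -1 -1  1]
  M: [ 1  0  1  0  0  0]
RREF → pivots at {q,ω} ⇒ r = 2
6 vars − rank 2 = 4 Π groups

4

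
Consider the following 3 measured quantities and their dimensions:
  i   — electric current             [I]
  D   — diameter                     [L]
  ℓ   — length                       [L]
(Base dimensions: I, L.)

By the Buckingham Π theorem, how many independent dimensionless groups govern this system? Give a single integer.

1

Exponent matrix [I,L] × [i,D,ℓ]:
  I: [ 1  0  0]
  L: [ 0  1  1]
Echelon form has 2 nonzero rows (pivots: i,D)
3 vars − rank 2 = 1 Π group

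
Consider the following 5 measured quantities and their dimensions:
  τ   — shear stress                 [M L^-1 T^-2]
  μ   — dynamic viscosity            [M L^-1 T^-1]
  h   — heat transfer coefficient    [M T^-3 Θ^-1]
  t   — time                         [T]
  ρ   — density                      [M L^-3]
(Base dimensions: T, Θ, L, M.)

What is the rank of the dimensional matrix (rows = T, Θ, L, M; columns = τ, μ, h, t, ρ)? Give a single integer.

4

Write exponents as rows T,Θ,L,M / cols τ,μ,h,t,ρ:
  T: [-2 -1 -3  1  0]
  Θ: [ 0  0 -1  0  0]
  L: [-1 -1  0  0 -3]
  M: [ 1  1  1  0  1]
RREF → pivots at {τ,μ,h,ρ} ⇒ r = 4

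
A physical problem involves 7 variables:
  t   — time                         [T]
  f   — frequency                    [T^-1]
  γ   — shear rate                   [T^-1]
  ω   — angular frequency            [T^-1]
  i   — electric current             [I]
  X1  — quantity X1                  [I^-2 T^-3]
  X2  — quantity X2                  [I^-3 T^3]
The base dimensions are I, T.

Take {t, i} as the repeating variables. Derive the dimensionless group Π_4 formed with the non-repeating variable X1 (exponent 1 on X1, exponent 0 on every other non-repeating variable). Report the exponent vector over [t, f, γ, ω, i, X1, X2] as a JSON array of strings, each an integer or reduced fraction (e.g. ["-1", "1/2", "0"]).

["3", "0", "0", "0", "2", "1", "0"]

Write exponents as rows I,T / cols t,f,γ,ω,i,X1,X2:
  I: [ 0  0  0  0  1 -2 -3]
  T: [ 1 -1 -1 -1  0 -3  3]
Echelon form has 2 nonzero rows (pivots: t,i)
Repeat: t,i; free: f,γ,ω,X1,X2
RREF:
  r0: [   1   -1   -1   -1    0   -3    3]
  r1: [   0    0    0    0    1   -2   -3]
Fix exponent of X1 at 1, f at 0, γ at 0, ω at 0, X2 at 0; solve each RREF row for its pivot's exponent:
  r0: exp(t) + (-3)·1 = 0 ⇒ exp(t) = 3
  r1: exp(i) + (-2)·1 = 0 ⇒ exp(i) = 2
Π_4 = t^3 · i^2 · X1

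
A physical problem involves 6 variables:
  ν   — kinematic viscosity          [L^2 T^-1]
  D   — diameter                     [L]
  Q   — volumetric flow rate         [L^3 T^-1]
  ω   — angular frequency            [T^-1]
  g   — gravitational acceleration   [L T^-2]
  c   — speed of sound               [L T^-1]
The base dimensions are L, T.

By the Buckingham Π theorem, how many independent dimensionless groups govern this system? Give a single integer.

4

Write exponents as rows L,T / cols ν,D,Q,ω,g,c:
  L: [ 2  1  3  0  1  1]
  T: [-1  0 -1 -1 -2 -1]
RREF → pivots at {ν,D} ⇒ r = 2
n=6, r=2 ⇒ 4 dimensionless groups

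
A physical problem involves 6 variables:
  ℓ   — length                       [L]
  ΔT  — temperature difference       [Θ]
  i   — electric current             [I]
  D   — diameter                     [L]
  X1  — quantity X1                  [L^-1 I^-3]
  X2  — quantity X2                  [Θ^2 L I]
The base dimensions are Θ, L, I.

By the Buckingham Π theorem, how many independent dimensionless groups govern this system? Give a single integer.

Exponent matrix [Θ,L,I] × [ℓ,ΔT,i,D,X1,X2]:
  Θ: [ 0  1  0  0  0  2]
  L: [ 1  0  0  1 -1  1]
  I: [ 0  0  1  0 -3  1]
Row reduction gives pivot columns ℓ,ΔT,i; rank = 3
Π count = n − r = 6 − 3 = 3

3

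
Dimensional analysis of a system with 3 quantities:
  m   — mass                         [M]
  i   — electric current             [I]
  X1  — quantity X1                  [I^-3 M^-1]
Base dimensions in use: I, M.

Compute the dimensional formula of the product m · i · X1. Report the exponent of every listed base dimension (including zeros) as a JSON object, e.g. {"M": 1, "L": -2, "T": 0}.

{"I": -2, "M": 0}

Write exponents as rows I,M / cols m,i,X1:
  I: [ 0  1 -3]
  M: [ 1  0 -1]
  [I]: (1)·0+(1)·1+(1)·-3 = -2
  [M]: (1)·1+(1)·0+(1)·-1 = 0
⇒ I^-2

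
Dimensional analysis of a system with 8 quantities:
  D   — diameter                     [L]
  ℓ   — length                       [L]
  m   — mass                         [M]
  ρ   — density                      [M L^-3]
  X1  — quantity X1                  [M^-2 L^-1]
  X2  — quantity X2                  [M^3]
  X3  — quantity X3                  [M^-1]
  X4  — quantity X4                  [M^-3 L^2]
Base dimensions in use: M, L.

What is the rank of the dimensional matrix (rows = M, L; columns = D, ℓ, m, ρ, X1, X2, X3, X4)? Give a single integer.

Exponent matrix [M,L] × [D,ℓ,m,ρ,X1,X2,X3,X4]:
  M: [ 0  0  1  1 -2  3 -1 -3]
  L: [ 1  1  0 -3 -1  0  0  2]
RREF → pivots at {D,m} ⇒ r = 2

2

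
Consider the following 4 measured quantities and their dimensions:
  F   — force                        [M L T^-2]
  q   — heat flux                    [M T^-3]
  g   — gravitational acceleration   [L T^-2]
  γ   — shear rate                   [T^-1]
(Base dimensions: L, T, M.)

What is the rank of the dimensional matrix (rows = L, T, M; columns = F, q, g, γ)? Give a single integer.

Write exponents as rows L,T,M / cols F,q,g,γ:
  L: [ 1  0  1  0]
  T: [-2 -3 -2 -1]
  M: [ 1  1  0  0]
RREF → pivots at {F,q,g} ⇒ r = 3

3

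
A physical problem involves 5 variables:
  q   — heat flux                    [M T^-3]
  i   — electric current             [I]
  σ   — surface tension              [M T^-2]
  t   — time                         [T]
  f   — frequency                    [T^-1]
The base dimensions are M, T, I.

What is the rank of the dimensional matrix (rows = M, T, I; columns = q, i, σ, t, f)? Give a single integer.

Write exponents as rows M,T,I / cols q,i,σ,t,f:
  M: [ 1  0  1  0  0]
  T: [-3  0 -2  1 -1]
  I: [ 0  1  0  0  0]
Echelon form has 3 nonzero rows (pivots: q,i,σ)

3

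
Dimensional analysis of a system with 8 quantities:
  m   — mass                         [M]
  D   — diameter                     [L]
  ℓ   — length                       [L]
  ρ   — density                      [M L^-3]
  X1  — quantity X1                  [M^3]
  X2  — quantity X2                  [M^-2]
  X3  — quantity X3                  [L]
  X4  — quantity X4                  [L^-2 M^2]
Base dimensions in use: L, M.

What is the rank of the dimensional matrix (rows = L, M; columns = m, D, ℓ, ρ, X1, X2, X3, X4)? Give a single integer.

Write exponents as rows L,M / cols m,D,ℓ,ρ,X1,X2,X3,X4:
  L: [ 0  1  1 -3  0  0  1 -2]
  M: [ 1  0  0  1  3 -2  0  2]
Row reduction gives pivot columns m,D; rank = 2

2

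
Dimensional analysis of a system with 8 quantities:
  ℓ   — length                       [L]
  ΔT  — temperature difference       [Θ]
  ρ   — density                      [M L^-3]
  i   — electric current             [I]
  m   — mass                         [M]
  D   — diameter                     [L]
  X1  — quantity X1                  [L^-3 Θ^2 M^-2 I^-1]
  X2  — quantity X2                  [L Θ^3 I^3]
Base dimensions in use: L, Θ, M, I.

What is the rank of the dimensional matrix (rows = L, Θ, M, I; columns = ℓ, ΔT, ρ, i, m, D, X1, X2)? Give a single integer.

Write exponents as rows L,Θ,M,I / cols ℓ,ΔT,ρ,i,m,D,X1,X2:
  L: [ 1  0 -3  0  0  1 -3  1]
  Θ: [ 0  1  0  0  0  0  2  3]
  M: [ 0  0  1  0  1  0 -2  0]
  I: [ 0  0  0  1  0  0 -1  3]
Echelon form has 4 nonzero rows (pivots: ℓ,ΔT,ρ,i)

4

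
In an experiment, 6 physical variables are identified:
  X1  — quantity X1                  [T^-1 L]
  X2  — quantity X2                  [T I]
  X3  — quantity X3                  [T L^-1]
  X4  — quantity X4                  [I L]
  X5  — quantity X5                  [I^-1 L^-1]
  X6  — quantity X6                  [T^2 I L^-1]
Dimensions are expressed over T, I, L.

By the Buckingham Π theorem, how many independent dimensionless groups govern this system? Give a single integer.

4

Dimensional matrix (T×I×L by X1×X2×X3×X4×X5×X6):
  T: [-1  1  1  0  0  2]
  I: [ 0  1  0  1 -1  1]
  L: [ 1  0 -1  1 -1 -1]
Echelon form has 2 nonzero rows (pivots: X1,X2)
n=6, r=2 ⇒ 4 dimensionless groups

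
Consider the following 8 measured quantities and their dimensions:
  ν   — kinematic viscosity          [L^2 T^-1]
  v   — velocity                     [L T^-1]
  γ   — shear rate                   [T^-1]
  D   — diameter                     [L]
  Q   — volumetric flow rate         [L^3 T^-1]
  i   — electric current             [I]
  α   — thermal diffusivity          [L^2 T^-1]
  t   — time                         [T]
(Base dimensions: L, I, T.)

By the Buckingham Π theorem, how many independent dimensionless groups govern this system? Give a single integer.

Exponent matrix [L,I,T] × [ν,v,γ,D,Q,i,α,t]:
  L: [ 2  1  0  1  3  0  2  0]
  I: [ 0  0  0  0  0  1  0  0]
  T: [-1 -1 -1  0 -1  0 -1  1]
Echelon form has 3 nonzero rows (pivots: ν,v,i)
Π count = n − r = 8 − 3 = 5

5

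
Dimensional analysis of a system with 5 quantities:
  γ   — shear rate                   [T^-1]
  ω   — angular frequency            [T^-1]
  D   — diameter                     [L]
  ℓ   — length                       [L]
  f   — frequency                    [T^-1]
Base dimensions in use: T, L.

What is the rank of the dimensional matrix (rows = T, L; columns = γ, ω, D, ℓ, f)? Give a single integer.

2

Dimensional matrix (T×L by γ×ω×D×ℓ×f):
  T: [-1 -1  0  0 -1]
  L: [ 0  0  1  1  0]
Row reduction gives pivot columns γ,D; rank = 2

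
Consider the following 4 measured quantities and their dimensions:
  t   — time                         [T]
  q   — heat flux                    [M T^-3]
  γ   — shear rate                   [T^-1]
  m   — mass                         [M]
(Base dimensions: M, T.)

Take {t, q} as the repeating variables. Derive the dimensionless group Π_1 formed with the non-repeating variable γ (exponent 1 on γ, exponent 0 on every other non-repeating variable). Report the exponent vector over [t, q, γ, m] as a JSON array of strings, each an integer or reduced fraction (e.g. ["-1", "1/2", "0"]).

Write exponents as rows M,T / cols t,q,γ,m:
  M: [ 0  1  0  1]
  T: [ 1 -3 -1  0]
Row reduction gives pivot columns t,q; rank = 2
Pivot set = {t,q}, free = {γ,m}
RREF:
  r0: [   1    0   -1    3]
  r1: [   0    1    0    1]
Fix exponent of γ at 1, m at 0; solve each RREF row for its pivot's exponent:
  r0: exp(t) + (-1)·1 = 0 ⇒ exp(t) = 1
  r1: exp(q) + (0)·1 = 0 ⇒ exp(q) = 0
Π_1 = t · γ

["1", "0", "1", "0"]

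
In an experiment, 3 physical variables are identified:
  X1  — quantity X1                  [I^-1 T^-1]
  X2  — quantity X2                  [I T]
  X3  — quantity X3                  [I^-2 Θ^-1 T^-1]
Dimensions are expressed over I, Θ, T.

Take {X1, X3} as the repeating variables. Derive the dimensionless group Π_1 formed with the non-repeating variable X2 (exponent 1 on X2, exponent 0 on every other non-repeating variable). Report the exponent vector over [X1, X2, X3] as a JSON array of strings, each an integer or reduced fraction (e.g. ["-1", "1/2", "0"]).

Exponent matrix [I,Θ,T] × [X1,X2,X3]:
  I: [-1  1 -2]
  Θ: [ 0  0 -1]
  T: [-1  1 -1]
RREF → pivots at {X1,X3} ⇒ r = 2
Pivot set = {X1,X3}, free = {X2}
RREF:
  r0: [   1   -1    0]
  r1: [   0    0    1]
  r2: [   0    0    0]
Fix exponent of X2 at 1; solve each RREF row for its pivot's exponent:
  r0: exp(X1) + (-1)·1 = 0 ⇒ exp(X1) = 1
  r1: exp(X3) + (0)·1 = 0 ⇒ exp(X3) = 0
Π_1 = X1 · X2

["1", "1", "0"]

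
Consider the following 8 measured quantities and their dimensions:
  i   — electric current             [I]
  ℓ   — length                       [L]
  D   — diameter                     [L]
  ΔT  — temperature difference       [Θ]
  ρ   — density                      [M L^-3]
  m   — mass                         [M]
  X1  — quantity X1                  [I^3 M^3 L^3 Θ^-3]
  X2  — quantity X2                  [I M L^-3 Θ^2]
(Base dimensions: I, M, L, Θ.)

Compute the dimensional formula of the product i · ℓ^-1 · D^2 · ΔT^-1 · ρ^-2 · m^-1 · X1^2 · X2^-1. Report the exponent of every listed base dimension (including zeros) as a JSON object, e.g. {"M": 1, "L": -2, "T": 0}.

{"I": 6, "M": 2, "L": 16, "Θ": -9}

Write exponents as rows I,M,L,Θ / cols i,ℓ,D,ΔT,ρ,m,X1,X2:
  I: [ 1  0  0  0  0  0  3  1]
  M: [ 0  0  0  0  1  1  3  1]
  L: [ 0  1  1  0 -3  0  3 -3]
  Θ: [ 0  0  0  1  0  0 -3  2]
  [I]: (1)·1+(-1)·0+(2)·0+(-1)·0+(-2)·0+(-1)·0+(2)·3+(-1)·1 = 6
  [M]: (1)·0+(-1)·0+(2)·0+(-1)·0+(-2)·1+(-1)·1+(2)·3+(-1)·1 = 2
  [L]: (1)·0+(-1)·1+(2)·1+(-1)·0+(-2)·-3+(-1)·0+(2)·3+(-1)·-3 = 16
  [Θ]: (1)·0+(-1)·0+(2)·0+(-1)·1+(-2)·0+(-1)·0+(2)·-3+(-1)·2 = -9
⇒ I^6 M^2 L^16 Θ^-9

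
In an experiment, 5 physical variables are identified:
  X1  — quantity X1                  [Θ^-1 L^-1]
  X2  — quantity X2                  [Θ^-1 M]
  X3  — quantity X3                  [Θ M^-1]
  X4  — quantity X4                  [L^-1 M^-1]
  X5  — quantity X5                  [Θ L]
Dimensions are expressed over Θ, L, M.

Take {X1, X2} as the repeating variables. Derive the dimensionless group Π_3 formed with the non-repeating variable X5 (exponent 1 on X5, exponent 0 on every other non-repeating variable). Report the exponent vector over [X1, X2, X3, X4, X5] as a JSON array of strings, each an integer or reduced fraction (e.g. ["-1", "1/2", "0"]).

["1", "0", "0", "0", "1"]

Dimensional matrix (Θ×L×M by X1×X2×X3×X4×X5):
  Θ: [-1 -1  1  0  1]
  L: [-1  0  0 -1  1]
  M: [ 0  1 -1 -1  0]
RREF → pivots at {X1,X2} ⇒ r = 2
Repeat: X1,X2; free: X3,X4,X5
RREF:
  r0: [   1    0    0    1   -1]
  r1: [   0    1   -1   -1    0]
  r2: [   0    0    0    0    0]
Fix exponent of X5 at 1, X3 at 0, X4 at 0; solve each RREF row for its pivot's exponent:
  r0: exp(X1) + (-1)·1 = 0 ⇒ exp(X1) = 1
  r1: exp(X2) + (0)·1 = 0 ⇒ exp(X2) = 0
Π_3 = X1 · X5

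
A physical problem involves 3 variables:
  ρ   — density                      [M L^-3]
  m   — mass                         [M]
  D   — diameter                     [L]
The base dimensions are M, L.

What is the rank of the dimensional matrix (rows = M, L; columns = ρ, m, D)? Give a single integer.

2

Write exponents as rows M,L / cols ρ,m,D:
  M: [ 1  1  0]
  L: [-3  0  1]
Echelon form has 2 nonzero rows (pivots: ρ,m)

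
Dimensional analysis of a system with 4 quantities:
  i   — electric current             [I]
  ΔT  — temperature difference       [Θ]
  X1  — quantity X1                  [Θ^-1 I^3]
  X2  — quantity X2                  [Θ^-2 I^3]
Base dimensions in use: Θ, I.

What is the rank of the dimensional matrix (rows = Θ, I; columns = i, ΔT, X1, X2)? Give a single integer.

Write exponents as rows Θ,I / cols i,ΔT,X1,X2:
  Θ: [ 0  1 -1 -2]
  I: [ 1  0  3  3]
Row reduction gives pivot columns i,ΔT; rank = 2

2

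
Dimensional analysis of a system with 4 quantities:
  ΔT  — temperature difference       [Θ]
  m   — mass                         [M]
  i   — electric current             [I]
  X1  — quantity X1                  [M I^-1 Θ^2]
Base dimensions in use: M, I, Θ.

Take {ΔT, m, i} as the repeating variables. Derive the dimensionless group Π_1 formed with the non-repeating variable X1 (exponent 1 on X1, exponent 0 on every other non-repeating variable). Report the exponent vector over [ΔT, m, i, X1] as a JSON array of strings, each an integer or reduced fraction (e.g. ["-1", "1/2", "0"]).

["-2", "-1", "1", "1"]

Dimensional matrix (M×I×Θ by ΔT×m×i×X1):
  M: [ 0  1  0  1]
  I: [ 0  0  1 -1]
  Θ: [ 1  0  0  2]
Row reduction gives pivot columns ΔT,m,i; rank = 3
Repeat: ΔT,m,i; free: X1
RREF:
  r0: [   1    0    0    2]
  r1: [   0    1    0    1]
  r2: [   0    0    1   -1]
Fix exponent of X1 at 1; solve each RREF row for its pivot's exponent:
  r0: exp(ΔT) + (2)·1 = 0 ⇒ exp(ΔT) = -2
  r1: exp(m) + (1)·1 = 0 ⇒ exp(m) = -1
  r2: exp(i) + (-1)·1 = 0 ⇒ exp(i) = 1
Π_1 = ΔT^-2 · m^-1 · i · X1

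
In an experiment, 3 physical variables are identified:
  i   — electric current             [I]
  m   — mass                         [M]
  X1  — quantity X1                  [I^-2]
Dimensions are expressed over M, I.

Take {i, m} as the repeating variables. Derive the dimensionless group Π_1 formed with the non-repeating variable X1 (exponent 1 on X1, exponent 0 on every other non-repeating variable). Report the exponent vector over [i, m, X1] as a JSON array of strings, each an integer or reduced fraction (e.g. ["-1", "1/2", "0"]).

Dimensional matrix (M×I by i×m×X1):
  M: [ 0  1  0]
  I: [ 1  0 -2]
Echelon form has 2 nonzero rows (pivots: i,m)
Repeat: i,m; free: X1
RREF:
  r0: [   1    0   -2]
  r1: [   0    1    0]
Fix exponent of X1 at 1; solve each RREF row for its pivot's exponent:
  r0: exp(i) + (-2)·1 = 0 ⇒ exp(i) = 2
  r1: exp(m) + (0)·1 = 0 ⇒ exp(m) = 0
Π_1 = i^2 · X1

["2", "0", "1"]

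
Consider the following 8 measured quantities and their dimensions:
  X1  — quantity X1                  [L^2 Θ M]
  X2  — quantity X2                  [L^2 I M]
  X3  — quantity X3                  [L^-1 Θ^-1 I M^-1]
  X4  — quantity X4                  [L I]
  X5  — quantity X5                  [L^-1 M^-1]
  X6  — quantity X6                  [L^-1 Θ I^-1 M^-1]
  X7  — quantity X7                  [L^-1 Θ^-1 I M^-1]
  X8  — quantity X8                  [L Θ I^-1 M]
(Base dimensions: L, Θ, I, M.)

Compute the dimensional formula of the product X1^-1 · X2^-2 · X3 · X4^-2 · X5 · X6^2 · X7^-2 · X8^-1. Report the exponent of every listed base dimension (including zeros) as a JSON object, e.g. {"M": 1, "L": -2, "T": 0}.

{"L": -11, "Θ": 1, "I": -6, "M": -6}

Dimensional matrix (L×Θ×I×M by X1×X2×X3×X4×X5×X6×X7×X8):
  L: [ 2  2 -1  1 -1 -1 -1  1]
  Θ: [ 1  0 -1  0  0  1 -1  1]
  I: [ 0  1  1  1  0 -1  1 -1]
  M: [ 1  1 -1  0 -1 -1 -1  1]
  [L]: (-1)·2+(-2)·2+(1)·-1+(-2)·1+(1)·-1+(2)·-1+(-2)·-1+(-1)·1 = -11
  [Θ]: (-1)·1+(-2)·0+(1)·-1+(-2)·0+(1)·0+(2)·1+(-2)·-1+(-1)·1 = 1
  [I]: (-1)·0+(-2)·1+(1)·1+(-2)·1+(1)·0+(2)·-1+(-2)·1+(-1)·-1 = -6
  [M]: (-1)·1+(-2)·1+(1)·-1+(-2)·0+(1)·-1+(2)·-1+(-2)·-1+(-1)·1 = -6
⇒ L^-11 Θ I^-6 M^-6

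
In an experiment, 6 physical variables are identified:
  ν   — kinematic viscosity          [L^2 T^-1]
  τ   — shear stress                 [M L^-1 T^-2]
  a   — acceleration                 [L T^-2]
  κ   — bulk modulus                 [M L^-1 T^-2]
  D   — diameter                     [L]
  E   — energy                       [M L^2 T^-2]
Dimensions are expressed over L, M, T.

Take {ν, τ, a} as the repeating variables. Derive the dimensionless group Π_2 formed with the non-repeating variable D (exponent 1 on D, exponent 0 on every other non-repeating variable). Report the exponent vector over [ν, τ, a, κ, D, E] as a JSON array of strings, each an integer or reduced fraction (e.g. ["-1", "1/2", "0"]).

Exponent matrix [L,M,T] × [ν,τ,a,κ,D,E]:
  L: [ 2 -1  1 -1  1  2]
  M: [ 0  1  0  1  0  1]
  T: [-1 -2 -2 -2  0 -2]
Echelon form has 3 nonzero rows (pivots: ν,τ,a)
Pivot set = {ν,τ,a}, free = {κ,D,E}
RREF:
  r0: [   1    0    0    0  2/3    2]
  r1: [   0    1    0    1    0    1]
  r2: [   0    0    1    0 -1/3   -1]
Fix exponent of D at 1, κ at 0, E at 0; solve each RREF row for its pivot's exponent:
  r0: exp(ν) + (2/3)·1 = 0 ⇒ exp(ν) = -2/3
  r1: exp(τ) + (0)·1 = 0 ⇒ exp(τ) = 0
  r2: exp(a) + (-1/3)·1 = 0 ⇒ exp(a) = 1/3
Π_2 = ν^(-2/3) · a^(1/3) · D

["-2/3", "0", "1/3", "0", "1", "0"]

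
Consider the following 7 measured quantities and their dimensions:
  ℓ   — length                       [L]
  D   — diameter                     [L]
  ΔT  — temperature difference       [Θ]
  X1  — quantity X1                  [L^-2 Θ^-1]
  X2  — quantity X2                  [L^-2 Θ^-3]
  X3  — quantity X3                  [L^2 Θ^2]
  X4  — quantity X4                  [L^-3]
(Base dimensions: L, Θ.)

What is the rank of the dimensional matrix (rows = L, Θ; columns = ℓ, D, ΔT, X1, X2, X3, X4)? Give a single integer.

2

Exponent matrix [L,Θ] × [ℓ,D,ΔT,X1,X2,X3,X4]:
  L: [ 1  1  0 -2 -2  2 -3]
  Θ: [ 0  0  1 -1 -3  2  0]
Echelon form has 2 nonzero rows (pivots: ℓ,ΔT)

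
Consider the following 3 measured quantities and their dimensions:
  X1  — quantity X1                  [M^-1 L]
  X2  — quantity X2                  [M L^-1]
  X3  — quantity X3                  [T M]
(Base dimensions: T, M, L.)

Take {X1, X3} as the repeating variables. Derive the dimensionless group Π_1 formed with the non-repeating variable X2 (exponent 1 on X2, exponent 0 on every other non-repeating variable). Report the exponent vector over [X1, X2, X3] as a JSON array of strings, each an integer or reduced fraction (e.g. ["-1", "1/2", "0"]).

Exponent matrix [T,M,L] × [X1,X2,X3]:
  T: [ 0  0  1]
  M: [-1  1  1]
  L: [ 1 -1  0]
RREF → pivots at {X1,X3} ⇒ r = 2
Pivot set = {X1,X3}, free = {X2}
RREF:
  r0: [   1   -1    0]
  r1: [   0    0    1]
  r2: [   0    0    0]
Fix exponent of X2 at 1; solve each RREF row for its pivot's exponent:
  r0: exp(X1) + (-1)·1 = 0 ⇒ exp(X1) = 1
  r1: exp(X3) + (0)·1 = 0 ⇒ exp(X3) = 0
Π_1 = X1 · X2

["1", "1", "0"]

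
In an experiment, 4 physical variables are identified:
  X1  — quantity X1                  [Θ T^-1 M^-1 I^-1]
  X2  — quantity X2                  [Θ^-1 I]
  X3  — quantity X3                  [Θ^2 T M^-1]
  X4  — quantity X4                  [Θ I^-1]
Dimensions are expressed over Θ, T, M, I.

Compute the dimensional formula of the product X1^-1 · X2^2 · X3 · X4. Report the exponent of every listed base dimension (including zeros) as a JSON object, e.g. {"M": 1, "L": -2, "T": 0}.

{"Θ": 0, "T": 2, "M": 0, "I": 2}

Dimensional matrix (Θ×T×M×I by X1×X2×X3×X4):
  Θ: [ 1 -1  2  1]
  T: [-1  0  1  0]
  M: [-1  0 -1  0]
  I: [-1  1  0 -1]
  [Θ]: (-1)·1+(2)·-1+(1)·2+(1)·1 = 0
  [T]: (-1)·-1+(2)·0+(1)·1+(1)·0 = 2
  [M]: (-1)·-1+(2)·0+(1)·-1+(1)·0 = 0
  [I]: (-1)·-1+(2)·1+(1)·0+(1)·-1 = 2
⇒ T^2 I^2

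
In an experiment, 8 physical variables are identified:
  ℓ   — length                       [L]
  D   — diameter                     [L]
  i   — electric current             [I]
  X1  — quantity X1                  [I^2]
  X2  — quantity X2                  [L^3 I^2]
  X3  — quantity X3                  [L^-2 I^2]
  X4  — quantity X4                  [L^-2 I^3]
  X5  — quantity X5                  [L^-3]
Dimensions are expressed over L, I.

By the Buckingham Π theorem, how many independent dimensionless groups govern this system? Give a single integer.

Exponent matrix [L,I] × [ℓ,D,i,X1,X2,X3,X4,X5]:
  L: [ 1  1  0  0  3 -2 -2 -3]
  I: [ 0  0  1  2  2  2  3  0]
RREF → pivots at {ℓ,i} ⇒ r = 2
8 vars − rank 2 = 6 Π groups

6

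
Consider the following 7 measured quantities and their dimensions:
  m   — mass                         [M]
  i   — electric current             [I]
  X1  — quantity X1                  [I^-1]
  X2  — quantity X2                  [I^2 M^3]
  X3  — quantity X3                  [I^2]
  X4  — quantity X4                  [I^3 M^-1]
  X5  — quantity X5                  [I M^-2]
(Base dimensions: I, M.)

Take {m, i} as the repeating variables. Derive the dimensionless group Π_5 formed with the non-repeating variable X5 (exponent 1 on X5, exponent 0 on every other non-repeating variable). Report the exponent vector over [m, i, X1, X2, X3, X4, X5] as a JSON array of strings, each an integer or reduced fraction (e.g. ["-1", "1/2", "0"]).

Write exponents as rows I,M / cols m,i,X1,X2,X3,X4,X5:
  I: [ 0  1 -1  2  2  3  1]
  M: [ 1  0  0  3  0 -1 -2]
RREF → pivots at {m,i} ⇒ r = 2
Repeat: m,i; free: X1,X2,X3,X4,X5
RREF:
  r0: [   1    0    0    3    0   -1   -2]
  r1: [   0    1   -1    2    2    3    1]
Fix exponent of X5 at 1, X1 at 0, X2 at 0, X3 at 0, X4 at 0; solve each RREF row for its pivot's exponent:
  r0: exp(m) + (-2)·1 = 0 ⇒ exp(m) = 2
  r1: exp(i) + (1)·1 = 0 ⇒ exp(i) = -1
Π_5 = m^2 · i^-1 · X5

["2", "-1", "0", "0", "0", "0", "1"]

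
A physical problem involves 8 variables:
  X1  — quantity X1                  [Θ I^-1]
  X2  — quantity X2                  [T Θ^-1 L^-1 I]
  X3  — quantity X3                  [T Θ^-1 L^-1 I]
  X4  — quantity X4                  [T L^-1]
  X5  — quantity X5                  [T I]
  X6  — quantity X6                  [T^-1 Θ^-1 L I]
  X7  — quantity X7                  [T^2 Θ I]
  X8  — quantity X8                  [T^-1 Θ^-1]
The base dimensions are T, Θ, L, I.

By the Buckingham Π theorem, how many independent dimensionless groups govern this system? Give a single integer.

5

Dimensional matrix (T×Θ×L×I by X1×X2×X3×X4×X5×X6×X7×X8):
  T: [ 0  1  1  1  1 -1  2 -1]
  Θ: [ 1 -1 -1  0  0 -1  1 -1]
  L: [ 0 -1 -1 -1  0  1  0  0]
  I: [-1  1  1  0  1  1  1  0]
Row reduction gives pivot columns X1,X2,X5; rank = 3
8 vars − rank 3 = 5 Π groups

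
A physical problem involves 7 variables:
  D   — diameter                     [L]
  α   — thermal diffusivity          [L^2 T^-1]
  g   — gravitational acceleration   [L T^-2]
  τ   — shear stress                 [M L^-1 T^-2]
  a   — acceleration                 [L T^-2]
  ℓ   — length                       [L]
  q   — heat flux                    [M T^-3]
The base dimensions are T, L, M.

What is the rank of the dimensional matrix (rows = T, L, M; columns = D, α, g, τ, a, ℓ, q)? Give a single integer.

3

Dimensional matrix (T×L×M by D×α×g×τ×a×ℓ×q):
  T: [ 0 -1 -2 -2 -2  0 -3]
  L: [ 1  2  1 -1  1  1  0]
  M: [ 0  0  0  1  0  0  1]
RREF → pivots at {D,α,τ} ⇒ r = 3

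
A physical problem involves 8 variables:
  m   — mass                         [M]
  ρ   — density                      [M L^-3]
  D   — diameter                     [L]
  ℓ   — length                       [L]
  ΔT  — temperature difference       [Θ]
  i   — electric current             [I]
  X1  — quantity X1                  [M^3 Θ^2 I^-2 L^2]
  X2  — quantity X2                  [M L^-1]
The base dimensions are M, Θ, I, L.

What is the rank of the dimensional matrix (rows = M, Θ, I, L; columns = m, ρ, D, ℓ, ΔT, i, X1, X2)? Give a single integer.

Exponent matrix [M,Θ,I,L] × [m,ρ,D,ℓ,ΔT,i,X1,X2]:
  M: [ 1  1  0  0  0  0  3  1]
  Θ: [ 0  0  0  0  1  0  2  0]
  I: [ 0  0  0  0  0  1 -2  0]
  L: [ 0 -3  1  1  0  0  2 -1]
Echelon form has 4 nonzero rows (pivots: m,ρ,ΔT,i)

4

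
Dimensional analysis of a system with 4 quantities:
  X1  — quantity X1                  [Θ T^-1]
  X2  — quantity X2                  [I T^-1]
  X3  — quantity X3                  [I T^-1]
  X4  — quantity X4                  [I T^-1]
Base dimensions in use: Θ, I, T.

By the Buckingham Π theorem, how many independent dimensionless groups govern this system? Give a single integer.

2

Write exponents as rows Θ,I,T / cols X1,X2,X3,X4:
  Θ: [ 1  0  0  0]
  I: [ 0  1  1  1]
  T: [-1 -1 -1 -1]
Echelon form has 2 nonzero rows (pivots: X1,X2)
Π count = n − r = 4 − 2 = 2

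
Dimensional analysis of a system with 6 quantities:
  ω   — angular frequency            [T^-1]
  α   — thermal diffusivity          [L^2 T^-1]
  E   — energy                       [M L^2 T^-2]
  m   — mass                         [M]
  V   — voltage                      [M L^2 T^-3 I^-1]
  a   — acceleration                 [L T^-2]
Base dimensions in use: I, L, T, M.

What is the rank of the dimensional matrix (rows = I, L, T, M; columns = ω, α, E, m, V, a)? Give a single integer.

4

Write exponents as rows I,L,T,M / cols ω,α,E,m,V,a:
  I: [ 0  0  0  0 -1  0]
  L: [ 0  2  2  0  2  1]
  T: [-1 -1 -2  0 -3 -2]
  M: [ 0  0  1  1  1  0]
Row reduction gives pivot columns ω,α,E,V; rank = 4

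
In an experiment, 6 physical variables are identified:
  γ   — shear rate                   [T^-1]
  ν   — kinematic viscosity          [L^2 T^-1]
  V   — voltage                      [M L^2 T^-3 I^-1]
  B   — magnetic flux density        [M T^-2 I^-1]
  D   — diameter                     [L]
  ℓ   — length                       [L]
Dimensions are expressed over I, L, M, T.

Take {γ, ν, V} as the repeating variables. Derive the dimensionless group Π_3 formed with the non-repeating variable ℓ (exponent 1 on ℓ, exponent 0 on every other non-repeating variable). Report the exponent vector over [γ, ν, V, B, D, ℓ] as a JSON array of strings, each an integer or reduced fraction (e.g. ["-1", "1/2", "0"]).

Dimensional matrix (I×L×M×T by γ×ν×V×B×D×ℓ):
  I: [ 0  0 -1 -1  0  0]
  L: [ 0  2  2  0  1  1]
  M: [ 0  0  1  1  0  0]
  T: [-1 -1 -3 -2  0  0]
Echelon form has 3 nonzero rows (pivots: γ,ν,V)
Pivot set = {γ,ν,V}, free = {B,D,ℓ}
RREF:
  r0: [   1    0    0    0 -1/2 -1/2]
  r1: [   0    1    0   -1  1/2  1/2]
  r2: [   0    0    1    1    0    0]
  r3: [   0    0    0    0    0    0]
Fix exponent of ℓ at 1, B at 0, D at 0; solve each RREF row for its pivot's exponent:
  r0: exp(γ) + (-1/2)·1 = 0 ⇒ exp(γ) = 1/2
  r1: exp(ν) + (1/2)·1 = 0 ⇒ exp(ν) = -1/2
  r2: exp(V) + (0)·1 = 0 ⇒ exp(V) = 0
Π_3 = γ^(1/2) · ν^(-1/2) · ℓ

["1/2", "-1/2", "0", "0", "0", "1"]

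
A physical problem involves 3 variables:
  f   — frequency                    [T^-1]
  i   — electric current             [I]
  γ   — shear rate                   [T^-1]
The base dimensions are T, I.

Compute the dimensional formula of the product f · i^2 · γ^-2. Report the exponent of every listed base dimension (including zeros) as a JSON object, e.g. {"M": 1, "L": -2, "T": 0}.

{"T": 1, "I": 2}

Exponent matrix [T,I] × [f,i,γ]:
  T: [-1  0 -1]
  I: [ 0  1  0]
  [T]: (1)·-1+(2)·0+(-2)·-1 = 1
  [I]: (1)·0+(2)·1+(-2)·0 = 2
⇒ T I^2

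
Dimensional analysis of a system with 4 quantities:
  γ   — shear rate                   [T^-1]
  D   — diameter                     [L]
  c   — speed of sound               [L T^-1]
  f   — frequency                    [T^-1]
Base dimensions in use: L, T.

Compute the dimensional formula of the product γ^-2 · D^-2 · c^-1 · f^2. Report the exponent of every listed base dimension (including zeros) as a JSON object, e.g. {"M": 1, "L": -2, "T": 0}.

Dimensional matrix (L×T by γ×D×c×f):
  L: [ 0  1  1  0]
  T: [-1  0 -1 -1]
  [L]: (-2)·0+(-2)·1+(-1)·1+(2)·0 = -3
  [T]: (-2)·-1+(-2)·0+(-1)·-1+(2)·-1 = 1
⇒ L^-3 T

{"L": -3, "T": 1}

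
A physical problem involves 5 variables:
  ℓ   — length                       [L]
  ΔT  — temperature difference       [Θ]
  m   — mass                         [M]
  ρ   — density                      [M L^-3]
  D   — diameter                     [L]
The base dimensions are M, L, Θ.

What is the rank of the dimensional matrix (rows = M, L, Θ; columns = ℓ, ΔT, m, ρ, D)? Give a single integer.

Write exponents as rows M,L,Θ / cols ℓ,ΔT,m,ρ,D:
  M: [ 0  0  1  1  0]
  L: [ 1  0  0 -3  1]
  Θ: [ 0  1  0  0  0]
RREF → pivots at {ℓ,ΔT,m} ⇒ r = 3

3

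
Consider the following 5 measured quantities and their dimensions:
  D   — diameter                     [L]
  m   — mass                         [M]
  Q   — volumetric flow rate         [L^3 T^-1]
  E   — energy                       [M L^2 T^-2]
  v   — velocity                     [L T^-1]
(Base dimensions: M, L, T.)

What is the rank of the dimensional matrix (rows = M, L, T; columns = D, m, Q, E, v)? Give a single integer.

3

Write exponents as rows M,L,T / cols D,m,Q,E,v:
  M: [ 0  1  0  1  0]
  L: [ 1  0  3  2  1]
  T: [ 0  0 -1 -2 -1]
Echelon form has 3 nonzero rows (pivots: D,m,Q)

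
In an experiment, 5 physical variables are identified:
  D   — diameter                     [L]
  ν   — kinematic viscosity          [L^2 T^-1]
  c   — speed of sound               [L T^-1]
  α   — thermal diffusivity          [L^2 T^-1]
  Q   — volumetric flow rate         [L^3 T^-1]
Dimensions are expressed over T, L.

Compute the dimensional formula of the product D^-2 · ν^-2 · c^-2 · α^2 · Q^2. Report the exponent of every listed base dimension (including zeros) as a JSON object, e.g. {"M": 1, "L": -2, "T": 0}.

{"T": 0, "L": 2}

Dimensional matrix (T×L by D×ν×c×α×Q):
  T: [ 0 -1 -1 -1 -1]
  L: [ 1  2  1  2  3]
  [T]: (-2)·0+(-2)·-1+(-2)·-1+(2)·-1+(2)·-1 = 0
  [L]: (-2)·1+(-2)·2+(-2)·1+(2)·2+(2)·3 = 2
⇒ L^2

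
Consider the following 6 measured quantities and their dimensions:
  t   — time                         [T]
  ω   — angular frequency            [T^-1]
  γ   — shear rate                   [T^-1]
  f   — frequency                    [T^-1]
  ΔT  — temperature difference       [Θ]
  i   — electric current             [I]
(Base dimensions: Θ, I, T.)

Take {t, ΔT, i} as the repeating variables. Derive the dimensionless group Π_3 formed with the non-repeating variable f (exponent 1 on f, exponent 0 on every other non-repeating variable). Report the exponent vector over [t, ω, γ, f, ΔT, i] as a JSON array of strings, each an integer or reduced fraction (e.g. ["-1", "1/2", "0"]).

["1", "0", "0", "1", "0", "0"]

Exponent matrix [Θ,I,T] × [t,ω,γ,f,ΔT,i]:
  Θ: [ 0  0  0  0  1  0]
  I: [ 0  0  0  0  0  1]
  T: [ 1 -1 -1 -1  0  0]
RREF → pivots at {t,ΔT,i} ⇒ r = 3
Pivot set = {t,ΔT,i}, free = {ω,γ,f}
RREF:
  r0: [   1   -1   -1   -1    0    0]
  r1: [   0    0    0    0    1    0]
  r2: [   0    0    0    0    0    1]
Fix exponent of f at 1, ω at 0, γ at 0; solve each RREF row for its pivot's exponent:
  r0: exp(t) + (-1)·1 = 0 ⇒ exp(t) = 1
  r1: exp(ΔT) + (0)·1 = 0 ⇒ exp(ΔT) = 0
  r2: exp(i) + (0)·1 = 0 ⇒ exp(i) = 0
Π_3 = t · f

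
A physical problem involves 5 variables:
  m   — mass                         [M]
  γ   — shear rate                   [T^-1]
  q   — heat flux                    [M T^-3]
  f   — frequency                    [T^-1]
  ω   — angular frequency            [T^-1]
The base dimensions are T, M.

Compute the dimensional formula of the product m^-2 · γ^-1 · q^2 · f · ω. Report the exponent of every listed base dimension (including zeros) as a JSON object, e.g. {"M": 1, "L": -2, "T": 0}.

Dimensional matrix (T×M by m×γ×q×f×ω):
  T: [ 0 -1 -3 -1 -1]
  M: [ 1  0  1  0  0]
  [T]: (-2)·0+(-1)·-1+(2)·-3+(1)·-1+(1)·-1 = -7
  [M]: (-2)·1+(-1)·0+(2)·1+(1)·0+(1)·0 = 0
⇒ T^-7

{"T": -7, "M": 0}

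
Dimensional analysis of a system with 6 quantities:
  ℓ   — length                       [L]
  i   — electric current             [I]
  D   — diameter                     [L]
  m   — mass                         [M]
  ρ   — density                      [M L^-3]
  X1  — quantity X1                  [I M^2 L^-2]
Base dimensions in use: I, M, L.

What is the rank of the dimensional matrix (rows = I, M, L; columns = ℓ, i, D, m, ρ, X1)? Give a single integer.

3

Write exponents as rows I,M,L / cols ℓ,i,D,m,ρ,X1:
  I: [ 0  1  0  0  0  1]
  M: [ 0  0  0  1  1  2]
  L: [ 1  0  1  0 -3 -2]
Row reduction gives pivot columns ℓ,i,m; rank = 3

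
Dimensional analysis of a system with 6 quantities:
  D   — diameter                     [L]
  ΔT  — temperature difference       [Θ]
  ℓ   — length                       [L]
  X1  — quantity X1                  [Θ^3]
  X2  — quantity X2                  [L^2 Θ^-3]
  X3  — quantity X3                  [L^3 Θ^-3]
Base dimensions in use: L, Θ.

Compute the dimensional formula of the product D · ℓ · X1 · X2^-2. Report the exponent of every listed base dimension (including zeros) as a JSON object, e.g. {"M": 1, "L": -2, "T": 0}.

Dimensional matrix (L×Θ by D×ΔT×ℓ×X1×X2×X3):
  L: [ 1  0  1  0  2  3]
  Θ: [ 0  1  0  3 -3 -3]
  [L]: (1)·1+(1)·1+(1)·0+(-2)·2 = -2
  [Θ]: (1)·0+(1)·0+(1)·3+(-2)·-3 = 9
⇒ L^-2 Θ^9

{"L": -2, "Θ": 9}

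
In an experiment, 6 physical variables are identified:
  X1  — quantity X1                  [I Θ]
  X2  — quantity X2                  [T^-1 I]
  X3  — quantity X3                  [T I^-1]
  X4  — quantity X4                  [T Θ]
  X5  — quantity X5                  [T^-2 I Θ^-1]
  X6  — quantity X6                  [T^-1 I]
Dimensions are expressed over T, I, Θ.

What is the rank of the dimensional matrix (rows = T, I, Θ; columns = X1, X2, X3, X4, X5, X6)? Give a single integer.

2

Exponent matrix [T,I,Θ] × [X1,X2,X3,X4,X5,X6]:
  T: [ 0 -1  1  1 -2 -1]
  I: [ 1  1 -1  0  1  1]
  Θ: [ 1  0  0  1 -1  0]
Row reduction gives pivot columns X1,X2; rank = 2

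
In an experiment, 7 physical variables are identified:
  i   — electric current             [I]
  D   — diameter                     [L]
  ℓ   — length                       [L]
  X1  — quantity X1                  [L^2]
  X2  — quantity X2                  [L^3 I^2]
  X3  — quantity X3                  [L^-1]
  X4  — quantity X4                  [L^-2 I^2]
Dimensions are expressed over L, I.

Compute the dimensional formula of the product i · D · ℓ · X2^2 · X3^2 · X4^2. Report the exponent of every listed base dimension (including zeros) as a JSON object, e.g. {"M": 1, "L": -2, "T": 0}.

Write exponents as rows L,I / cols i,D,ℓ,X1,X2,X3,X4:
  L: [ 0  1  1  2  3 -1 -2]
  I: [ 1  0  0  0  2  0  2]
  [L]: (1)·0+(1)·1+(1)·1+(2)·3+(2)·-1+(2)·-2 = 2
  [I]: (1)·1+(1)·0+(1)·0+(2)·2+(2)·0+(2)·2 = 9
⇒ L^2 I^9

{"L": 2, "I": 9}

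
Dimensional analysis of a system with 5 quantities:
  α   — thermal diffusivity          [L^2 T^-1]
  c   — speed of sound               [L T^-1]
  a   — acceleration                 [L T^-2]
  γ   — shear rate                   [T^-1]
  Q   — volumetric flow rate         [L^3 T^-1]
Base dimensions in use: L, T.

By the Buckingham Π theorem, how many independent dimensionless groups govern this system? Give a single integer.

3

Write exponents as rows L,T / cols α,c,a,γ,Q:
  L: [ 2  1  1  0  3]
  T: [-1 -1 -2 -1 -1]
Echelon form has 2 nonzero rows (pivots: α,c)
5 vars − rank 2 = 3 Π groups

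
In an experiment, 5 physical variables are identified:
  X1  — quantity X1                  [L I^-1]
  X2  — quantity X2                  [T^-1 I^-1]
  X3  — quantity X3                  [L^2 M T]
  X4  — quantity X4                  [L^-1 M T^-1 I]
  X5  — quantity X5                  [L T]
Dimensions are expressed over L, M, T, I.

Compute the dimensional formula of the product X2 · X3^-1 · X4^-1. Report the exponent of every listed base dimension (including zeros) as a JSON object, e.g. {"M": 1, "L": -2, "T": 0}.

Exponent matrix [L,M,T,I] × [X1,X2,X3,X4,X5]:
  L: [ 1  0  2 -1  1]
  M: [ 0  0  1  1  0]
  T: [ 0 -1  1 -1  1]
  I: [-1 -1  0  1  0]
  [L]: (1)·0+(-1)·2+(-1)·-1 = -1
  [M]: (1)·0+(-1)·1+(-1)·1 = -2
  [T]: (1)·-1+(-1)·1+(-1)·-1 = -1
  [I]: (1)·-1+(-1)·0+(-1)·1 = -2
⇒ L^-1 M^-2 T^-1 I^-2

{"L": -1, "M": -2, "T": -1, "I": -2}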